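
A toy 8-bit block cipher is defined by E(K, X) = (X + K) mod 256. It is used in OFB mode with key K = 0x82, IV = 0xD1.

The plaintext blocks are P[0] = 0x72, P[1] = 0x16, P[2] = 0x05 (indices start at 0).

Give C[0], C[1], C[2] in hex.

OFB encryption: S_i = E(K, S_{i−1}) with S_{−1} = IV; C_i = P_i ⊕ S_i.
C[0]: S = E(K, 0xD1) = 0x53; 0x72 ⊕ 0x53 = 0x21.
C[1]: S = E(K, 0x53) = 0xD5; 0x16 ⊕ 0xD5 = 0xC3.
C[2]: S = E(K, 0xD5) = 0x57; 0x05 ⊕ 0x57 = 0x52.

C[0] = 0x21, C[1] = 0xC3, C[2] = 0x52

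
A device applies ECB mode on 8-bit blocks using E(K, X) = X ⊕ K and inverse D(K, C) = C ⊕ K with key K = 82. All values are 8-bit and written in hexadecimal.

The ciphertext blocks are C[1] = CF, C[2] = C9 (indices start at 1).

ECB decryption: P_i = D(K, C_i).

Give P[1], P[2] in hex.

P[1]: D(K, CF) = 4D.
P[2]: D(K, C9) = 4B.

P[1] = 4D, P[2] = 4B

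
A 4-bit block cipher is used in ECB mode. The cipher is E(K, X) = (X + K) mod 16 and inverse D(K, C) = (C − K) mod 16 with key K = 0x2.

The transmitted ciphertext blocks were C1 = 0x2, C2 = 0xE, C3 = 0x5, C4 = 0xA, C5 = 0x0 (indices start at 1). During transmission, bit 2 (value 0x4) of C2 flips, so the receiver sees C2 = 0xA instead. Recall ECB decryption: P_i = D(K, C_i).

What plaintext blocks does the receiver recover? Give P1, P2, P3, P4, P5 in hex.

P1 = 0x0, P2 = 0x8, P3 = 0x3, P4 = 0x8, P5 = 0xE

Only C2 changed, to 0xA. In ECB, a change in C_i affects only P_i. Decrypting the received ciphertext:
P1: D(K, 0x2) = 0x0.
P2: D(K, 0xA) = 0x8.
P3: D(K, 0x5) = 0x3.
P4: D(K, 0xA) = 0x8.
P5: D(K, 0x0) = 0xE.
Blocks that differ from the original plaintext: P2.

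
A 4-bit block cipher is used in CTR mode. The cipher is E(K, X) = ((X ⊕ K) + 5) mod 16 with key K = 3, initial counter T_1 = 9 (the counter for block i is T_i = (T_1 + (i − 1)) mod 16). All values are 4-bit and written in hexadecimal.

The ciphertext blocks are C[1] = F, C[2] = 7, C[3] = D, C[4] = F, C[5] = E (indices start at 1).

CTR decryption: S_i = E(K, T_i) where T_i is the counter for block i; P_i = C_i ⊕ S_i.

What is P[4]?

P[4]: T = C, S = E(K, T) = 4; F ⊕ 4 = B.

P[4] = B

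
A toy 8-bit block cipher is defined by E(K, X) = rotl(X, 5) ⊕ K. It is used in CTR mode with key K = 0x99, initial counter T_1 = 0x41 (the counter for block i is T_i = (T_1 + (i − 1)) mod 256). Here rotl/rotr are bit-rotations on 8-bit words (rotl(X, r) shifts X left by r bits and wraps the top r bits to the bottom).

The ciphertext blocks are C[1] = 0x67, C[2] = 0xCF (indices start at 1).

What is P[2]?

P[2] = 0x1E

CTR decryption: S_i = E(K, T_i) where T_i is the counter for block i; P_i = C_i ⊕ S_i.
P[2]: T = 0x42, S = E(K, T) = 0xD1; 0xCF ⊕ 0xD1 = 0x1E.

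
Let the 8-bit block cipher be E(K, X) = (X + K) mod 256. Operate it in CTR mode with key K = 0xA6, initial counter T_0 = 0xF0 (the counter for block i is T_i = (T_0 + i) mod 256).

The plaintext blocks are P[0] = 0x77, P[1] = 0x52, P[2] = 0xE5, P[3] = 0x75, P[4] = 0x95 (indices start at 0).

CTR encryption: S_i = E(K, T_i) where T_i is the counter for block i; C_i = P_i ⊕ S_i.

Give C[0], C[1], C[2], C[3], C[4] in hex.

C[0] = 0xE1, C[1] = 0xC5, C[2] = 0x7D, C[3] = 0xEC, C[4] = 0x0F

C[0]: T = 0xF0, S = E(K, T) = 0x96; 0x77 ⊕ 0x96 = 0xE1.
C[1]: T = 0xF1, S = E(K, T) = 0x97; 0x52 ⊕ 0x97 = 0xC5.
C[2]: T = 0xF2, S = E(K, T) = 0x98; 0xE5 ⊕ 0x98 = 0x7D.
C[3]: T = 0xF3, S = E(K, T) = 0x99; 0x75 ⊕ 0x99 = 0xEC.
C[4]: T = 0xF4, S = E(K, T) = 0x9A; 0x95 ⊕ 0x9A = 0x0F.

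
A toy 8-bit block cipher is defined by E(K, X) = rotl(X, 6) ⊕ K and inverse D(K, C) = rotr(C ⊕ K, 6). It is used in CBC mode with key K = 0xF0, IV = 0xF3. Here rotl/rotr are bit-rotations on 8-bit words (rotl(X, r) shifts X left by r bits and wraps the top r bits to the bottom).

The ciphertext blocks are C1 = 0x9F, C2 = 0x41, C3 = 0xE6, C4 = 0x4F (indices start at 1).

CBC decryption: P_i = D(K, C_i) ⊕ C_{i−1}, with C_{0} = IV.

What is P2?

P2 = 0x59

P2: D(K, 0x41) = 0xC6; 0xC6 ⊕ 0x9F = 0x59.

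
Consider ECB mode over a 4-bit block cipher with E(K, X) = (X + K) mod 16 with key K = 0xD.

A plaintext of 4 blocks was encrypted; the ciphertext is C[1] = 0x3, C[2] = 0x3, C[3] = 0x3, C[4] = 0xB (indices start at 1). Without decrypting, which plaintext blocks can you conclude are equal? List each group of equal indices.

ECB encrypts each block independently with the same key, so equal ciphertext blocks imply equal plaintext blocks.
C[1] = C[2] = C[3] = 0x3, so P[1] = P[2] = P[3].

P[1] = P[2] = P[3]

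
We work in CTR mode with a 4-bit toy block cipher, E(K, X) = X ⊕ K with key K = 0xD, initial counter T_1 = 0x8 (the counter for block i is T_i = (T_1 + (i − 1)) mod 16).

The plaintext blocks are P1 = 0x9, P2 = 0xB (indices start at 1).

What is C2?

CTR encryption: S_i = E(K, T_i) where T_i is the counter for block i; C_i = P_i ⊕ S_i.
C1: T = 0x8, S = E(K, T) = 0x5; 0x9 ⊕ 0x5 = 0xC.
C2: T = 0x9, S = E(K, T) = 0x4; 0xB ⊕ 0x4 = 0xF.

C2 = 0xF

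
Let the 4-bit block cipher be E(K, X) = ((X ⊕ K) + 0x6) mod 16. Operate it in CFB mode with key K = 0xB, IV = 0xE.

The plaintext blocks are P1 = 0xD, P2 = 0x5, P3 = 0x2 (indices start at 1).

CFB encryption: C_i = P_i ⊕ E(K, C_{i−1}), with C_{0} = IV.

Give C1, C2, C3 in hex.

C1: E(K, 0xE) = 0xB; 0xD ⊕ 0xB = 0x6.
C2: E(K, 0x6) = 0x3; 0x5 ⊕ 0x3 = 0x6.
C3: E(K, 0x6) = 0x3; 0x2 ⊕ 0x3 = 0x1.

C1 = 0x6, C2 = 0x6, C3 = 0x1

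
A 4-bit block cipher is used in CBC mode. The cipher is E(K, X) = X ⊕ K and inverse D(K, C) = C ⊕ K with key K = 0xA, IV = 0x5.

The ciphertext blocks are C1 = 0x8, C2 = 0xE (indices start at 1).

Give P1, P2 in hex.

CBC decryption: P_i = D(K, C_i) ⊕ C_{i−1}, with C_{0} = IV.
P1: D(K, 0x8) = 0x2; 0x2 ⊕ 0x5 = 0x7.
P2: D(K, 0xE) = 0x4; 0x4 ⊕ 0x8 = 0xC.

P1 = 0x7, P2 = 0xC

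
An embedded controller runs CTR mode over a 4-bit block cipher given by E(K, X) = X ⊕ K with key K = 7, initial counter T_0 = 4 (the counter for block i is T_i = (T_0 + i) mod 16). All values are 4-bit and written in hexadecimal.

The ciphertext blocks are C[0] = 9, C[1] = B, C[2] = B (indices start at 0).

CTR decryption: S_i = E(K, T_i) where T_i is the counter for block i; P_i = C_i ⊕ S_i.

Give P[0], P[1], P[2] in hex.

P[0] = A, P[1] = 9, P[2] = A

P[0]: T = 4, S = E(K, T) = 3; 9 ⊕ 3 = A.
P[1]: T = 5, S = E(K, T) = 2; B ⊕ 2 = 9.
P[2]: T = 6, S = E(K, T) = 1; B ⊕ 1 = A.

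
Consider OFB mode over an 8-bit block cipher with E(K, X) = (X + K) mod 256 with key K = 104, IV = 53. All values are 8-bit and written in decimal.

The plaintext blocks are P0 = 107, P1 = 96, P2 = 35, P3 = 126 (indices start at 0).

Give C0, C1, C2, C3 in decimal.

C0 = 246, C1 = 101, C2 = 78, C3 = 171

OFB encryption: S_i = E(K, S_{i−1}) with S_{−1} = IV; C_i = P_i ⊕ S_i.
C0: S = E(K, 53) = 157; 107 ⊕ 157 = 246.
C1: S = E(K, 157) = 5; 96 ⊕ 5 = 101.
C2: S = E(K, 5) = 109; 35 ⊕ 109 = 78.
C3: S = E(K, 109) = 213; 126 ⊕ 213 = 171.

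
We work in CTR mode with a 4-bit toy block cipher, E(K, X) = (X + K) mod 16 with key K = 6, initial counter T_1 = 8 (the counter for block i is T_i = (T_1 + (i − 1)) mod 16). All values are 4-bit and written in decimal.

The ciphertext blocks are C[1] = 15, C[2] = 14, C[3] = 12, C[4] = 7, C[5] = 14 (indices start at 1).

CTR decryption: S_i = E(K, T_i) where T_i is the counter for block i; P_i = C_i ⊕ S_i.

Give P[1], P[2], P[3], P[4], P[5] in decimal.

P[1]: T = 8, S = E(K, T) = 14; 15 ⊕ 14 = 1.
P[2]: T = 9, S = E(K, T) = 15; 14 ⊕ 15 = 1.
P[3]: T = 10, S = E(K, T) = 0; 12 ⊕ 0 = 12.
P[4]: T = 11, S = E(K, T) = 1; 7 ⊕ 1 = 6.
P[5]: T = 12, S = E(K, T) = 2; 14 ⊕ 2 = 12.

P[1] = 1, P[2] = 1, P[3] = 12, P[4] = 6, P[5] = 12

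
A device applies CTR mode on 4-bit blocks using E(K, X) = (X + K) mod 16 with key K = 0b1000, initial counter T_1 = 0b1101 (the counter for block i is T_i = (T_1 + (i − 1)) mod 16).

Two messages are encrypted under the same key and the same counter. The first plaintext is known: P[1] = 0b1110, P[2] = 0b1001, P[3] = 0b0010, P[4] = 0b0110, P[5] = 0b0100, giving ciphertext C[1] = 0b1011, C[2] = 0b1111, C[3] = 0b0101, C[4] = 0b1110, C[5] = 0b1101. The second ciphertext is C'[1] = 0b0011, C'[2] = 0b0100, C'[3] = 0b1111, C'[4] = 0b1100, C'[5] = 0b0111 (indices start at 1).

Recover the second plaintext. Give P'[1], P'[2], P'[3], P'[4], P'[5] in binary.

In CTR with a reused counter, both messages share the same keystream S_i, so C_i ⊕ C'_i = P_i ⊕ P'_i and thus P'_i = P_i ⊕ C_i ⊕ C'_i.
P'[1]: 0b1110 ⊕ 0b1011 ⊕ 0b0011 = 0b0110.
P'[2]: 0b1001 ⊕ 0b1111 ⊕ 0b0100 = 0b0010.
P'[3]: 0b0010 ⊕ 0b0101 ⊕ 0b1111 = 0b1000.
P'[4]: 0b0110 ⊕ 0b1110 ⊕ 0b1100 = 0b0100.
P'[5]: 0b0100 ⊕ 0b1101 ⊕ 0b0111 = 0b1110.

P'[1] = 0b0110, P'[2] = 0b0010, P'[3] = 0b1000, P'[4] = 0b0100, P'[5] = 0b1110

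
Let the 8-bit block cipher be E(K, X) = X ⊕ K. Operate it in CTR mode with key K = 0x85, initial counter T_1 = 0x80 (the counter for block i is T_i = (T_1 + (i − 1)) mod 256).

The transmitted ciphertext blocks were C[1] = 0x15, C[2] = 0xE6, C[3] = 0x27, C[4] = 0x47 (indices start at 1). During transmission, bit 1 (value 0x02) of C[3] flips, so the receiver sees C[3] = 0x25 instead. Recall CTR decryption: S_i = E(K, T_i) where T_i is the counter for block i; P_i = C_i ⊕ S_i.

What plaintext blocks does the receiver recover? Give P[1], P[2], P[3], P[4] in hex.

P[1] = 0x10, P[2] = 0xE2, P[3] = 0x22, P[4] = 0x41

Only C[3] changed, to 0x25. In CTR, a change in C_i flips the same bit in P_i only; the keystream is unaffected. Decrypting the received ciphertext:
P[1]: T = 0x80, S = E(K, T) = 0x05; 0x15 ⊕ 0x05 = 0x10.
P[2]: T = 0x81, S = E(K, T) = 0x04; 0xE6 ⊕ 0x04 = 0xE2.
P[3]: T = 0x82, S = E(K, T) = 0x07; 0x25 ⊕ 0x07 = 0x22.
P[4]: T = 0x83, S = E(K, T) = 0x06; 0x47 ⊕ 0x06 = 0x41.
Blocks that differ from the original plaintext: P[3].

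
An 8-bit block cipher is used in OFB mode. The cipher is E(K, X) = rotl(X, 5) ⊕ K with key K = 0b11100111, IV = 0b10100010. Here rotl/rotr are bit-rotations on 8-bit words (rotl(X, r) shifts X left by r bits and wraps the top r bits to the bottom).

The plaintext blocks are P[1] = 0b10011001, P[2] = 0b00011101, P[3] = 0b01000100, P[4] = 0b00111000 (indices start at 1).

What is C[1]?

C[1] = 0b00101010

OFB encryption: S_i = E(K, S_{i−1}) with S_{0} = IV; C_i = P_i ⊕ S_i.
C[1]: S = E(K, 0b10100010) = 0b10110011; 0b10011001 ⊕ 0b10110011 = 0b00101010.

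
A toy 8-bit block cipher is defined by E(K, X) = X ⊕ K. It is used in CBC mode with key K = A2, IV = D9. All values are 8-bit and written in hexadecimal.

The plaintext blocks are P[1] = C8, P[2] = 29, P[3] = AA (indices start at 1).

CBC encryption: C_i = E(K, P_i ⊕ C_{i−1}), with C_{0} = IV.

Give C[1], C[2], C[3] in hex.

C[1]: P[1] ⊕ D9 = 11; E(K, 11) = B3.
C[2]: P[2] ⊕ B3 = 9A; E(K, 9A) = 38.
C[3]: P[3] ⊕ 38 = 92; E(K, 92) = 30.

C[1] = B3, C[2] = 38, C[3] = 30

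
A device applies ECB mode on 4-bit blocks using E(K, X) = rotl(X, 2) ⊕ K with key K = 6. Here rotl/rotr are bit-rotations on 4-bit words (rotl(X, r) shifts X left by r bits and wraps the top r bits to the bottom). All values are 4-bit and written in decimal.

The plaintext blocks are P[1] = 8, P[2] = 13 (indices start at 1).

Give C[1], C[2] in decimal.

ECB encryption: C_i = E(K, P_i).
C[1]: E(K, 8) = 4.
C[2]: E(K, 13) = 1.

C[1] = 4, C[2] = 1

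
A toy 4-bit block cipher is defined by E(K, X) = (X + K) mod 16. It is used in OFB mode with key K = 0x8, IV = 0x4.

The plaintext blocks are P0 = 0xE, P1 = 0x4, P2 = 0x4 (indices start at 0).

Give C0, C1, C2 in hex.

OFB encryption: S_i = E(K, S_{i−1}) with S_{−1} = IV; C_i = P_i ⊕ S_i.
C0: S = E(K, 0x4) = 0xC; 0xE ⊕ 0xC = 0x2.
C1: S = E(K, 0xC) = 0x4; 0x4 ⊕ 0x4 = 0x0.
C2: S = E(K, 0x4) = 0xC; 0x4 ⊕ 0xC = 0x8.

C0 = 0x2, C1 = 0x0, C2 = 0x8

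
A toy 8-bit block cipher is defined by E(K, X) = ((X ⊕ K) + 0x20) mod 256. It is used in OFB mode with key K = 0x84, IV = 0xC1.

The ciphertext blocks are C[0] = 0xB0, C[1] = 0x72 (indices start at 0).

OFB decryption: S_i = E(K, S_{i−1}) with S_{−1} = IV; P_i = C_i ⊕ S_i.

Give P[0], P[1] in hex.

P[0] = 0xD5, P[1] = 0x73

P[0]: S = E(K, 0xC1) = 0x65; 0xB0 ⊕ 0x65 = 0xD5.
P[1]: S = E(K, 0x65) = 0x01; 0x72 ⊕ 0x01 = 0x73.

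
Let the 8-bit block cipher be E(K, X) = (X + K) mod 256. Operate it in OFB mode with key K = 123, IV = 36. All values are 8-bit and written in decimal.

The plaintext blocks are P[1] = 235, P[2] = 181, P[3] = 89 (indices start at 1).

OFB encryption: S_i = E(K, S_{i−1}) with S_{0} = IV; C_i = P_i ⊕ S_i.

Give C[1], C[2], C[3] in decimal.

C[1] = 116, C[2] = 175, C[3] = 204

C[1]: S = E(K, 36) = 159; 235 ⊕ 159 = 116.
C[2]: S = E(K, 159) = 26; 181 ⊕ 26 = 175.
C[3]: S = E(K, 26) = 149; 89 ⊕ 149 = 204.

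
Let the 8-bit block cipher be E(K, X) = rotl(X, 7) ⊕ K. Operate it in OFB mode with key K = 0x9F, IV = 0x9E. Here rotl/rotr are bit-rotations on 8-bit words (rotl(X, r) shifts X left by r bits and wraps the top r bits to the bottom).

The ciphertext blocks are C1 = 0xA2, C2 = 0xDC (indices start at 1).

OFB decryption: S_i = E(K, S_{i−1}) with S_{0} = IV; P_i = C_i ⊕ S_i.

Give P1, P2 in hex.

P1 = 0x72, P2 = 0x2B

P1: S = E(K, 0x9E) = 0xD0; 0xA2 ⊕ 0xD0 = 0x72.
P2: S = E(K, 0xD0) = 0xF7; 0xDC ⊕ 0xF7 = 0x2B.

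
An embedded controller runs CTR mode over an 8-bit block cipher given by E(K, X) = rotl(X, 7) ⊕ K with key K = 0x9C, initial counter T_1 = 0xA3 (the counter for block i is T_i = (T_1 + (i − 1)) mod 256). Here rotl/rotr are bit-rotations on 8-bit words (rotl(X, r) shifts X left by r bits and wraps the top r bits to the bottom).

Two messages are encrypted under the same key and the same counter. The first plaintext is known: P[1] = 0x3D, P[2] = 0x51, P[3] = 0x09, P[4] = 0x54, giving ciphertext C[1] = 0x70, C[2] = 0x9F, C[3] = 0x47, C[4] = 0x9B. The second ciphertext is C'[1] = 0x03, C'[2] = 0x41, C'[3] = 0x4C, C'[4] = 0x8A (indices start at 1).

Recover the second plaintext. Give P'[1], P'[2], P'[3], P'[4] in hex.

P'[1] = 0x4E, P'[2] = 0x8F, P'[3] = 0x02, P'[4] = 0x45

In CTR with a reused counter, both messages share the same keystream S_i, so C_i ⊕ C'_i = P_i ⊕ P'_i and thus P'_i = P_i ⊕ C_i ⊕ C'_i.
P'[1]: 0x3D ⊕ 0x70 ⊕ 0x03 = 0x4E.
P'[2]: 0x51 ⊕ 0x9F ⊕ 0x41 = 0x8F.
P'[3]: 0x09 ⊕ 0x47 ⊕ 0x4C = 0x02.
P'[4]: 0x54 ⊕ 0x9B ⊕ 0x8A = 0x45.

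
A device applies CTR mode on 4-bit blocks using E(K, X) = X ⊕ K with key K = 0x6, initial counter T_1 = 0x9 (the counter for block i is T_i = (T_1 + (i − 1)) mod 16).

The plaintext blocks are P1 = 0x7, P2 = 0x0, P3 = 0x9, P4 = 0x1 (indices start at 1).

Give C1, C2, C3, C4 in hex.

C1 = 0x8, C2 = 0xC, C3 = 0x4, C4 = 0xB

CTR encryption: S_i = E(K, T_i) where T_i is the counter for block i; C_i = P_i ⊕ S_i.
C1: T = 0x9, S = E(K, T) = 0xF; 0x7 ⊕ 0xF = 0x8.
C2: T = 0xA, S = E(K, T) = 0xC; 0x0 ⊕ 0xC = 0xC.
C3: T = 0xB, S = E(K, T) = 0xD; 0x9 ⊕ 0xD = 0x4.
C4: T = 0xC, S = E(K, T) = 0xA; 0x1 ⊕ 0xA = 0xB.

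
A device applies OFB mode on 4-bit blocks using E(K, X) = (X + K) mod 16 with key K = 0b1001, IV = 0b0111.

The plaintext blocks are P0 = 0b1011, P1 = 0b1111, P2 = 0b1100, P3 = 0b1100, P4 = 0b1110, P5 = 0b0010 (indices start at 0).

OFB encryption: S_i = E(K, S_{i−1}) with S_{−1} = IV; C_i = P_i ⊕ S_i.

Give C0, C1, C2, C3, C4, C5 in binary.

C0 = 0b1011, C1 = 0b0110, C2 = 0b1110, C3 = 0b0111, C4 = 0b1010, C5 = 0b1111

C0: S = E(K, 0b0111) = 0b0000; 0b1011 ⊕ 0b0000 = 0b1011.
C1: S = E(K, 0b0000) = 0b1001; 0b1111 ⊕ 0b1001 = 0b0110.
C2: S = E(K, 0b1001) = 0b0010; 0b1100 ⊕ 0b0010 = 0b1110.
C3: S = E(K, 0b0010) = 0b1011; 0b1100 ⊕ 0b1011 = 0b0111.
C4: S = E(K, 0b1011) = 0b0100; 0b1110 ⊕ 0b0100 = 0b1010.
C5: S = E(K, 0b0100) = 0b1101; 0b0010 ⊕ 0b1101 = 0b1111.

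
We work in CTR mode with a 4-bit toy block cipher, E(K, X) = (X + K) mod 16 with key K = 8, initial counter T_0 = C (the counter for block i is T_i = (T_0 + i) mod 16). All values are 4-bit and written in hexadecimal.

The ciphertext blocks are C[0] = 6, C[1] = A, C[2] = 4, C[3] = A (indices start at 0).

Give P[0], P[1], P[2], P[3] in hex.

P[0] = 2, P[1] = F, P[2] = 2, P[3] = D

CTR decryption: S_i = E(K, T_i) where T_i is the counter for block i; P_i = C_i ⊕ S_i.
P[0]: T = C, S = E(K, T) = 4; 6 ⊕ 4 = 2.
P[1]: T = D, S = E(K, T) = 5; A ⊕ 5 = F.
P[2]: T = E, S = E(K, T) = 6; 4 ⊕ 6 = 2.
P[3]: T = F, S = E(K, T) = 7; A ⊕ 7 = D.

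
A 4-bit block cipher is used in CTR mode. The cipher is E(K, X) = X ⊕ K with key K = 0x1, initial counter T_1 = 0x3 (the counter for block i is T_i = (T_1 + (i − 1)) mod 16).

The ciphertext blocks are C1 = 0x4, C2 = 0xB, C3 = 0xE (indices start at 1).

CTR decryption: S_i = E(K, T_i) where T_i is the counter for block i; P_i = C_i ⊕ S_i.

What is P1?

P1 = 0x6

P1: T = 0x3, S = E(K, T) = 0x2; 0x4 ⊕ 0x2 = 0x6.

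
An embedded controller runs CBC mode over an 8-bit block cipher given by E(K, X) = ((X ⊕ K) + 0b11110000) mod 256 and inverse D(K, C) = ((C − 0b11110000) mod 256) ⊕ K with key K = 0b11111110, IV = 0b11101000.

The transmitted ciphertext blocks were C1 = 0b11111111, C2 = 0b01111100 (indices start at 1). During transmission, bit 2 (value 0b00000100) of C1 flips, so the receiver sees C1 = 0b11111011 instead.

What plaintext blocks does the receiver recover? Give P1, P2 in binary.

CBC decryption: P_i = D(K, C_i) ⊕ C_{i−1}, with C_{0} = IV.
Only C1 changed, to 0b11111011. In CBC, a change in C_i garbles P_i and flips the same bit in P_{i+1}. Decrypting the received ciphertext:
P1: D(K, 0b11111011) = 0b11110101; 0b11110101 ⊕ 0b11101000 = 0b00011101.
P2: D(K, 0b01111100) = 0b01110010; 0b01110010 ⊕ 0b11111011 = 0b10001001.
Blocks that differ from the original plaintext: P1, P2.

P1 = 0b00011101, P2 = 0b10001001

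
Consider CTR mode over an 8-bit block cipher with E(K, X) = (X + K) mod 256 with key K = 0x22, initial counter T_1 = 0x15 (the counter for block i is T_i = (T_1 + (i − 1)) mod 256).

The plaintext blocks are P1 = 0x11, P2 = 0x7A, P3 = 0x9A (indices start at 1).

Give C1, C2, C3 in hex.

CTR encryption: S_i = E(K, T_i) where T_i is the counter for block i; C_i = P_i ⊕ S_i.
C1: T = 0x15, S = E(K, T) = 0x37; 0x11 ⊕ 0x37 = 0x26.
C2: T = 0x16, S = E(K, T) = 0x38; 0x7A ⊕ 0x38 = 0x42.
C3: T = 0x17, S = E(K, T) = 0x39; 0x9A ⊕ 0x39 = 0xA3.

C1 = 0x26, C2 = 0x42, C3 = 0xA3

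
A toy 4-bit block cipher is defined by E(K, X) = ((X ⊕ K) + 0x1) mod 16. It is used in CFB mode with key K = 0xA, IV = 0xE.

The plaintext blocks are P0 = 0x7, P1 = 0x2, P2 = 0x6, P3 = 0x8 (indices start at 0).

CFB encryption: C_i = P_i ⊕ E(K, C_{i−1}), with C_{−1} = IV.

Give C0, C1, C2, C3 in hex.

C0 = 0x2, C1 = 0xB, C2 = 0x4, C3 = 0x7

C0: E(K, 0xE) = 0x5; 0x7 ⊕ 0x5 = 0x2.
C1: E(K, 0x2) = 0x9; 0x2 ⊕ 0x9 = 0xB.
C2: E(K, 0xB) = 0x2; 0x6 ⊕ 0x2 = 0x4.
C3: E(K, 0x4) = 0xF; 0x8 ⊕ 0xF = 0x7.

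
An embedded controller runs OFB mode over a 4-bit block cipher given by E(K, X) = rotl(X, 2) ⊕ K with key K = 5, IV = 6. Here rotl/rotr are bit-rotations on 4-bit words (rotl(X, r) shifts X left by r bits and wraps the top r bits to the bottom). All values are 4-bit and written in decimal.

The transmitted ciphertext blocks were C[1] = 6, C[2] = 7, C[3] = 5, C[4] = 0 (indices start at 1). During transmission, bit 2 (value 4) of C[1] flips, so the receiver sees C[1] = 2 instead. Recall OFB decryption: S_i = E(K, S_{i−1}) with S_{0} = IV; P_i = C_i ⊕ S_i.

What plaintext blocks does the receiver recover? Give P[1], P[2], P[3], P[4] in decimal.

Only C[1] changed, to 2. In OFB, a change in C_i flips the same bit in P_i only; the keystream is unaffected. Decrypting the received ciphertext:
P[1]: S = E(K, 6) = 12; 2 ⊕ 12 = 14.
P[2]: S = E(K, 12) = 6; 7 ⊕ 6 = 1.
P[3]: S = E(K, 6) = 12; 5 ⊕ 12 = 9.
P[4]: S = E(K, 12) = 6; 0 ⊕ 6 = 6.
Blocks that differ from the original plaintext: P[1].

P[1] = 14, P[2] = 1, P[3] = 9, P[4] = 6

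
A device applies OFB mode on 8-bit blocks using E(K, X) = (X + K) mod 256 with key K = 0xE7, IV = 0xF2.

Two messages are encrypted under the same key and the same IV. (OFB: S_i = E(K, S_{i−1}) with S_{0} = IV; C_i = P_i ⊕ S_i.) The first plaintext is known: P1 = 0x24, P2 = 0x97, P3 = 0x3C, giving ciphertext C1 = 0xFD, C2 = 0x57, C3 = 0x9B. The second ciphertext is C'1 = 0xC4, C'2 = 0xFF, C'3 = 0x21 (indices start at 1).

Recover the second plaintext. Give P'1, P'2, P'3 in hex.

In OFB with a reused IV, both messages share the same keystream S_i, so C_i ⊕ C'_i = P_i ⊕ P'_i and thus P'_i = P_i ⊕ C_i ⊕ C'_i.
P'1: 0x24 ⊕ 0xFD ⊕ 0xC4 = 0x1D.
P'2: 0x97 ⊕ 0x57 ⊕ 0xFF = 0x3F.
P'3: 0x3C ⊕ 0x9B ⊕ 0x21 = 0x86.

P'1 = 0x1D, P'2 = 0x3F, P'3 = 0x86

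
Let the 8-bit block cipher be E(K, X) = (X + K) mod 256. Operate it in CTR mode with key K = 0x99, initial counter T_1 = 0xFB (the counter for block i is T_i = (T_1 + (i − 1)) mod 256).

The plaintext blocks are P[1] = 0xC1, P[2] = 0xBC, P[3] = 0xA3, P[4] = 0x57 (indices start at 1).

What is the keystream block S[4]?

CTR encryption: S_i = E(K, T_i) where T_i is the counter for block i; C_i = P_i ⊕ S_i.
C[1]: T = 0xFB, S = E(K, T) = 0x94; 0xC1 ⊕ 0x94 = 0x55.
C[2]: T = 0xFC, S = E(K, T) = 0x95; 0xBC ⊕ 0x95 = 0x29.
C[3]: T = 0xFD, S = E(K, T) = 0x96; 0xA3 ⊕ 0x96 = 0x35.
C[4]: T = 0xFE, S = E(K, T) = 0x97; 0x57 ⊕ 0x97 = 0xC0.
So S[4] = 0x97.

0x97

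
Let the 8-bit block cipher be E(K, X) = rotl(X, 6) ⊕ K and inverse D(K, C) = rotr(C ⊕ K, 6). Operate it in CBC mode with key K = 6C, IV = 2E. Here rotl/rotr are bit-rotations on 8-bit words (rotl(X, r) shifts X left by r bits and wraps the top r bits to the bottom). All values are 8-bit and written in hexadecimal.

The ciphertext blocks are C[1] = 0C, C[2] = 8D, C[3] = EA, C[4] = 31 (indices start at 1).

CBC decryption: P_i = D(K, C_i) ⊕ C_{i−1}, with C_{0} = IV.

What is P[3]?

P[3]: D(K, EA) = 1A; 1A ⊕ 8D = 97.

P[3] = 97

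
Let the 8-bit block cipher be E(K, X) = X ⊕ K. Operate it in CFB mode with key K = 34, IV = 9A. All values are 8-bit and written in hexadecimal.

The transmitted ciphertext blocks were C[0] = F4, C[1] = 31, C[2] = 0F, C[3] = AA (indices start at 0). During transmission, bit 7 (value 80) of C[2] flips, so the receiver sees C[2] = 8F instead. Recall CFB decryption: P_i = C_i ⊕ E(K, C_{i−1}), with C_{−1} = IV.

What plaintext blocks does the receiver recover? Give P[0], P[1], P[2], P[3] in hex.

P[0] = 5A, P[1] = F1, P[2] = 8A, P[3] = 11

Only C[2] changed, to 8F. In CFB, a change in C_i flips the same bit in P_i and garbles P_{i+1}. Decrypting the received ciphertext:
P[0]: E(K, 9A) = AE; F4 ⊕ AE = 5A.
P[1]: E(K, F4) = C0; 31 ⊕ C0 = F1.
P[2]: E(K, 31) = 05; 8F ⊕ 05 = 8A.
P[3]: E(K, 8F) = BB; AA ⊕ BB = 11.
Blocks that differ from the original plaintext: P[2], P[3].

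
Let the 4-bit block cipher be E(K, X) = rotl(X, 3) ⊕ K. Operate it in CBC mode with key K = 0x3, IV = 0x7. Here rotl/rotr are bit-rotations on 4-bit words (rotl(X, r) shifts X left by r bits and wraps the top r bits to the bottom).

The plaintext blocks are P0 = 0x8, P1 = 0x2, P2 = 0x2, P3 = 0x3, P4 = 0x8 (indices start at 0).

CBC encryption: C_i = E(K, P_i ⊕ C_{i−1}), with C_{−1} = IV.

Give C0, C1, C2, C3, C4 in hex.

C0 = 0xC, C1 = 0x4, C2 = 0x0, C3 = 0xA, C4 = 0x2

C0: P0 ⊕ 0x7 = 0xF; E(K, 0xF) = 0xC.
C1: P1 ⊕ 0xC = 0xE; E(K, 0xE) = 0x4.
C2: P2 ⊕ 0x4 = 0x6; E(K, 0x6) = 0x0.
C3: P3 ⊕ 0x0 = 0x3; E(K, 0x3) = 0xA.
C4: P4 ⊕ 0xA = 0x2; E(K, 0x2) = 0x2.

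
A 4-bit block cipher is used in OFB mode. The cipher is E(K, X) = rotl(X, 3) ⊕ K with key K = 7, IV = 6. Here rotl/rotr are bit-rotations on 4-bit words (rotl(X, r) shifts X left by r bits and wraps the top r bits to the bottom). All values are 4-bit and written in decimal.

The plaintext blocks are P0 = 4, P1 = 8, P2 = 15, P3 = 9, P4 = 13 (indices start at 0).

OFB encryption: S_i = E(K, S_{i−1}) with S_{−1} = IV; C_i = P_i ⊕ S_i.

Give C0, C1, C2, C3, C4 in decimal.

C0 = 0, C1 = 13, C2 = 2, C3 = 0, C4 = 6

C0: S = E(K, 6) = 4; 4 ⊕ 4 = 0.
C1: S = E(K, 4) = 5; 8 ⊕ 5 = 13.
C2: S = E(K, 5) = 13; 15 ⊕ 13 = 2.
C3: S = E(K, 13) = 9; 9 ⊕ 9 = 0.
C4: S = E(K, 9) = 11; 13 ⊕ 11 = 6.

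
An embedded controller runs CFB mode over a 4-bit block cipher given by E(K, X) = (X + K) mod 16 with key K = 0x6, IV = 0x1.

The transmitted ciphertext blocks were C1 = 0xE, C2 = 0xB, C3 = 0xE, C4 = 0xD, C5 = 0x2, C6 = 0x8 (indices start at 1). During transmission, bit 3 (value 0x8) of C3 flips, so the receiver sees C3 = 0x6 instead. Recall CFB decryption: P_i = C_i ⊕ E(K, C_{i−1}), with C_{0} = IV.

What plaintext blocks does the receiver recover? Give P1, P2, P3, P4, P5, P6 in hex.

P1 = 0x9, P2 = 0xF, P3 = 0x7, P4 = 0x1, P5 = 0x1, P6 = 0x0

Only C3 changed, to 0x6. In CFB, a change in C_i flips the same bit in P_i and garbles P_{i+1}. Decrypting the received ciphertext:
P1: E(K, 0x1) = 0x7; 0xE ⊕ 0x7 = 0x9.
P2: E(K, 0xE) = 0x4; 0xB ⊕ 0x4 = 0xF.
P3: E(K, 0xB) = 0x1; 0x6 ⊕ 0x1 = 0x7.
P4: E(K, 0x6) = 0xC; 0xD ⊕ 0xC = 0x1.
P5: E(K, 0xD) = 0x3; 0x2 ⊕ 0x3 = 0x1.
P6: E(K, 0x2) = 0x8; 0x8 ⊕ 0x8 = 0x0.
Blocks that differ from the original plaintext: P3, P4.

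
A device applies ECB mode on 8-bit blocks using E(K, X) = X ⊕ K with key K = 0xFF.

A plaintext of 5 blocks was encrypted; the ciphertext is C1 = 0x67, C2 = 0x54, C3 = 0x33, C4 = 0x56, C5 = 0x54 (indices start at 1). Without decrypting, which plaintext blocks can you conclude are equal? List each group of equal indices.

ECB encrypts each block independently with the same key, so equal ciphertext blocks imply equal plaintext blocks.
C2 = C5 = 0x54, so P2 = P5.

P2 = P5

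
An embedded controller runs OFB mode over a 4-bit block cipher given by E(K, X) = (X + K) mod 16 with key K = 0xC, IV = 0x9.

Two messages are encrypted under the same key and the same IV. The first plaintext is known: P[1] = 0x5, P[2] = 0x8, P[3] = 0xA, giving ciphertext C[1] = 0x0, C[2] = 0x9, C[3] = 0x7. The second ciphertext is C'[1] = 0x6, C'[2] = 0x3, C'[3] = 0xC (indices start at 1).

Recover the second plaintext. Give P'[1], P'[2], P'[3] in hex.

In OFB with a reused IV, both messages share the same keystream S_i, so C_i ⊕ C'_i = P_i ⊕ P'_i and thus P'_i = P_i ⊕ C_i ⊕ C'_i.
P'[1]: 0x5 ⊕ 0x0 ⊕ 0x6 = 0x3.
P'[2]: 0x8 ⊕ 0x9 ⊕ 0x3 = 0x2.
P'[3]: 0xA ⊕ 0x7 ⊕ 0xC = 0x1.

P'[1] = 0x3, P'[2] = 0x2, P'[3] = 0x1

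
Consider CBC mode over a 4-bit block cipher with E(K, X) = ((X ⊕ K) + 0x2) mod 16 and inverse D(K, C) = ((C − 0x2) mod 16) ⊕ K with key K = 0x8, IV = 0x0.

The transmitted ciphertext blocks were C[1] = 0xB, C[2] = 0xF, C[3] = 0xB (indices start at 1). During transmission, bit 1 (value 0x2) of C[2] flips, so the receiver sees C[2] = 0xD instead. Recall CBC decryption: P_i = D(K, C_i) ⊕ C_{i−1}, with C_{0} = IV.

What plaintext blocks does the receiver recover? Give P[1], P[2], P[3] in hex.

Only C[2] changed, to 0xD. In CBC, a change in C_i garbles P_i and flips the same bit in P_{i+1}. Decrypting the received ciphertext:
P[1]: D(K, 0xB) = 0x1; 0x1 ⊕ 0x0 = 0x1.
P[2]: D(K, 0xD) = 0x3; 0x3 ⊕ 0xB = 0x8.
P[3]: D(K, 0xB) = 0x1; 0x1 ⊕ 0xD = 0xC.
Blocks that differ from the original plaintext: P[2], P[3].

P[1] = 0x1, P[2] = 0x8, P[3] = 0xC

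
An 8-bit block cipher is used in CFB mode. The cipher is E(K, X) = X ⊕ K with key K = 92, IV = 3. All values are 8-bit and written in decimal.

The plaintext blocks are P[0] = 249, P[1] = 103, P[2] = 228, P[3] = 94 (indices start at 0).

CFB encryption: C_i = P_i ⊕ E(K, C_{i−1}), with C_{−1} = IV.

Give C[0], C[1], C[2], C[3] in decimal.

C[0]: E(K, 3) = 95; 249 ⊕ 95 = 166.
C[1]: E(K, 166) = 250; 103 ⊕ 250 = 157.
C[2]: E(K, 157) = 193; 228 ⊕ 193 = 37.
C[3]: E(K, 37) = 121; 94 ⊕ 121 = 39.

C[0] = 166, C[1] = 157, C[2] = 37, C[3] = 39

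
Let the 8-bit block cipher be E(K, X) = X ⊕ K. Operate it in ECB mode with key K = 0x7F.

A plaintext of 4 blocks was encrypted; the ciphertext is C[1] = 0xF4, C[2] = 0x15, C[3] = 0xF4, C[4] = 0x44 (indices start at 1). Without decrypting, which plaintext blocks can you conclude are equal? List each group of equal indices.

P[1] = P[3]

ECB encrypts each block independently with the same key, so equal ciphertext blocks imply equal plaintext blocks.
C[1] = C[3] = 0xF4, so P[1] = P[3].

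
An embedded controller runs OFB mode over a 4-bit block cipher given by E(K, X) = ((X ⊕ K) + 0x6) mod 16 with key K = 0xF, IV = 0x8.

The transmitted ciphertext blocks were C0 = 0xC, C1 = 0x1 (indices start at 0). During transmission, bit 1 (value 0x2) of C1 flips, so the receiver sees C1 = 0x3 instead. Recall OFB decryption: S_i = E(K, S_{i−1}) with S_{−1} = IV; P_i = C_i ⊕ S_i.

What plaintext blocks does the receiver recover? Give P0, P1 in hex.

Only C1 changed, to 0x3. In OFB, a change in C_i flips the same bit in P_i only; the keystream is unaffected. Decrypting the received ciphertext:
P0: S = E(K, 0x8) = 0xD; 0xC ⊕ 0xD = 0x1.
P1: S = E(K, 0xD) = 0x8; 0x3 ⊕ 0x8 = 0xB.
Blocks that differ from the original plaintext: P1.

P0 = 0x1, P1 = 0xB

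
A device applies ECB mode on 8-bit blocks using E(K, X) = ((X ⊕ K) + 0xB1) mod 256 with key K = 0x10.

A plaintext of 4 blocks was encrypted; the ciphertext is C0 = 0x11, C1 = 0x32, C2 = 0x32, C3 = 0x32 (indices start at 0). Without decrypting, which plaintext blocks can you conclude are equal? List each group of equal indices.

ECB encrypts each block independently with the same key, so equal ciphertext blocks imply equal plaintext blocks.
C1 = C2 = C3 = 0x32, so P1 = P2 = P3.

P1 = P2 = P3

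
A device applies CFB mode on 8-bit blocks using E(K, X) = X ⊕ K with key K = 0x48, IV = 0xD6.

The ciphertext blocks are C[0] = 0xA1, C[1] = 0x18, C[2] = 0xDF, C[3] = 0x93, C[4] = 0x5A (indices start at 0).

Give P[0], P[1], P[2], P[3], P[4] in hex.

P[0] = 0x3F, P[1] = 0xF1, P[2] = 0x8F, P[3] = 0x04, P[4] = 0x81

CFB decryption: P_i = C_i ⊕ E(K, C_{i−1}), with C_{−1} = IV.
P[0]: E(K, 0xD6) = 0x9E; 0xA1 ⊕ 0x9E = 0x3F.
P[1]: E(K, 0xA1) = 0xE9; 0x18 ⊕ 0xE9 = 0xF1.
P[2]: E(K, 0x18) = 0x50; 0xDF ⊕ 0x50 = 0x8F.
P[3]: E(K, 0xDF) = 0x97; 0x93 ⊕ 0x97 = 0x04.
P[4]: E(K, 0x93) = 0xDB; 0x5A ⊕ 0xDB = 0x81.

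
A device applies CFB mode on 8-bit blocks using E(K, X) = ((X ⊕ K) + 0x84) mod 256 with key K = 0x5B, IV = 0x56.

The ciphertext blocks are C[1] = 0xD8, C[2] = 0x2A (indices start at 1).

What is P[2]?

CFB decryption: P_i = C_i ⊕ E(K, C_{i−1}), with C_{0} = IV.
P[2]: E(K, 0xD8) = 0x07; 0x2A ⊕ 0x07 = 0x2D.

P[2] = 0x2D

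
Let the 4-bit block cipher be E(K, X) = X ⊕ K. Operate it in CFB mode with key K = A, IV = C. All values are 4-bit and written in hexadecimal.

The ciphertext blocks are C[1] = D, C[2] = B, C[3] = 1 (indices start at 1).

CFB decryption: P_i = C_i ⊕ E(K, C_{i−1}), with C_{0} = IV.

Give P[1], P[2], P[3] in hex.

P[1]: E(K, C) = 6; D ⊕ 6 = B.
P[2]: E(K, D) = 7; B ⊕ 7 = C.
P[3]: E(K, B) = 1; 1 ⊕ 1 = 0.

P[1] = B, P[2] = C, P[3] = 0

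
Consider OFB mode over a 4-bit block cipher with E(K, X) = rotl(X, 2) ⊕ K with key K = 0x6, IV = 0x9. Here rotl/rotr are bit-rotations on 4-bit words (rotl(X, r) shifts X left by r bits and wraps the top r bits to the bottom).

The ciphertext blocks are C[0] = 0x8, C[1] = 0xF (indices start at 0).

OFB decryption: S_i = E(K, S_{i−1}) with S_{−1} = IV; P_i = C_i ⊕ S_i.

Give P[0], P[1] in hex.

P[0] = 0x8, P[1] = 0x9

P[0]: S = E(K, 0x9) = 0x0; 0x8 ⊕ 0x0 = 0x8.
P[1]: S = E(K, 0x0) = 0x6; 0xF ⊕ 0x6 = 0x9.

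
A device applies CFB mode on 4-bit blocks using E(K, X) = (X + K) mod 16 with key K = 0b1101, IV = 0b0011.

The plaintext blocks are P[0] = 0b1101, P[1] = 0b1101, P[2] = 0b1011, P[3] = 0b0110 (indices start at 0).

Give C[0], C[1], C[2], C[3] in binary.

CFB encryption: C_i = P_i ⊕ E(K, C_{i−1}), with C_{−1} = IV.
C[0]: E(K, 0b0011) = 0b0000; 0b1101 ⊕ 0b0000 = 0b1101.
C[1]: E(K, 0b1101) = 0b1010; 0b1101 ⊕ 0b1010 = 0b0111.
C[2]: E(K, 0b0111) = 0b0100; 0b1011 ⊕ 0b0100 = 0b1111.
C[3]: E(K, 0b1111) = 0b1100; 0b0110 ⊕ 0b1100 = 0b1010.

C[0] = 0b1101, C[1] = 0b0111, C[2] = 0b1111, C[3] = 0b1010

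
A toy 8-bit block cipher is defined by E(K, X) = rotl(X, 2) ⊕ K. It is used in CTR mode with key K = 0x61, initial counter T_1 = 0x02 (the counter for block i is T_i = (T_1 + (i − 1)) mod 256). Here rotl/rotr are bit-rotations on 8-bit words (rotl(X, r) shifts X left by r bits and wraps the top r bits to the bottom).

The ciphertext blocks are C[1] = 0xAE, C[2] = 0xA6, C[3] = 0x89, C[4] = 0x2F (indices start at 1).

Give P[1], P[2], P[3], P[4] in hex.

P[1] = 0xC7, P[2] = 0xCB, P[3] = 0xF8, P[4] = 0x5A

CTR decryption: S_i = E(K, T_i) where T_i is the counter for block i; P_i = C_i ⊕ S_i.
P[1]: T = 0x02, S = E(K, T) = 0x69; 0xAE ⊕ 0x69 = 0xC7.
P[2]: T = 0x03, S = E(K, T) = 0x6D; 0xA6 ⊕ 0x6D = 0xCB.
P[3]: T = 0x04, S = E(K, T) = 0x71; 0x89 ⊕ 0x71 = 0xF8.
P[4]: T = 0x05, S = E(K, T) = 0x75; 0x2F ⊕ 0x75 = 0x5A.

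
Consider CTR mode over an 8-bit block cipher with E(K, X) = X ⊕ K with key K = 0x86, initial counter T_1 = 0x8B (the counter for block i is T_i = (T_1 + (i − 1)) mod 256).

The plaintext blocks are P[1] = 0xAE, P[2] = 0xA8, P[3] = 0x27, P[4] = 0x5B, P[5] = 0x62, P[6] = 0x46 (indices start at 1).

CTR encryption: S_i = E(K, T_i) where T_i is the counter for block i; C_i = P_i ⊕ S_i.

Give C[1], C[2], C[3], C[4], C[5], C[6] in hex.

C[1]: T = 0x8B, S = E(K, T) = 0x0D; 0xAE ⊕ 0x0D = 0xA3.
C[2]: T = 0x8C, S = E(K, T) = 0x0A; 0xA8 ⊕ 0x0A = 0xA2.
C[3]: T = 0x8D, S = E(K, T) = 0x0B; 0x27 ⊕ 0x0B = 0x2C.
C[4]: T = 0x8E, S = E(K, T) = 0x08; 0x5B ⊕ 0x08 = 0x53.
C[5]: T = 0x8F, S = E(K, T) = 0x09; 0x62 ⊕ 0x09 = 0x6B.
C[6]: T = 0x90, S = E(K, T) = 0x16; 0x46 ⊕ 0x16 = 0x50.

C[1] = 0xA3, C[2] = 0xA2, C[3] = 0x2C, C[4] = 0x53, C[5] = 0x6B, C[6] = 0x50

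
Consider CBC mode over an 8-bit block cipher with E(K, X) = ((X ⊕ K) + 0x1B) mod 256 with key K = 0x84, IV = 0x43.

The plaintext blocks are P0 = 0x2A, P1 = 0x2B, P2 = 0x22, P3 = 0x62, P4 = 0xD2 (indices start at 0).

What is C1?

CBC encryption: C_i = E(K, P_i ⊕ C_{i−1}), with C_{−1} = IV.
C0: P0 ⊕ 0x43 = 0x69; E(K, 0x69) = 0x08.
C1: P1 ⊕ 0x08 = 0x23; E(K, 0x23) = 0xC2.

C1 = 0xC2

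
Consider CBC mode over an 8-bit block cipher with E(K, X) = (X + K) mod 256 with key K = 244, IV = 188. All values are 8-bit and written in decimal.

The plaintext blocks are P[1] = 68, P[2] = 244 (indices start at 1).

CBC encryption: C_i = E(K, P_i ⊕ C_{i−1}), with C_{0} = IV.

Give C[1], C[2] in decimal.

C[1]: P[1] ⊕ 188 = 248; E(K, 248) = 236.
C[2]: P[2] ⊕ 236 = 24; E(K, 24) = 12.

C[1] = 236, C[2] = 12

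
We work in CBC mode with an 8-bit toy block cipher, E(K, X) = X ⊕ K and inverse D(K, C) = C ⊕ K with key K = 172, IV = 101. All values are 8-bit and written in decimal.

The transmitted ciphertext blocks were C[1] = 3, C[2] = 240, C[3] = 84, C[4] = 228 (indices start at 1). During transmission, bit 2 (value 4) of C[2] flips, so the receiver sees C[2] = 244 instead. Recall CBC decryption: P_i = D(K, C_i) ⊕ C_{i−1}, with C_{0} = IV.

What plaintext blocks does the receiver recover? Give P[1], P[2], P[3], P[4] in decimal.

Only C[2] changed, to 244. In CBC, a change in C_i garbles P_i and flips the same bit in P_{i+1}. Decrypting the received ciphertext:
P[1]: D(K, 3) = 175; 175 ⊕ 101 = 202.
P[2]: D(K, 244) = 88; 88 ⊕ 3 = 91.
P[3]: D(K, 84) = 248; 248 ⊕ 244 = 12.
P[4]: D(K, 228) = 72; 72 ⊕ 84 = 28.
Blocks that differ from the original plaintext: P[2], P[3].

P[1] = 202, P[2] = 91, P[3] = 12, P[4] = 28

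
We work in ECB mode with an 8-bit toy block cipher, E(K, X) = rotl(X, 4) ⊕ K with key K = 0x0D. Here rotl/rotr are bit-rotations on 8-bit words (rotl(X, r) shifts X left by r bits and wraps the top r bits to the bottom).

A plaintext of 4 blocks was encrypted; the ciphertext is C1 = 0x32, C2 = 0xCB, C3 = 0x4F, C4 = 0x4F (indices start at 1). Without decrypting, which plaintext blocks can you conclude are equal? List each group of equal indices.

P3 = P4

ECB encrypts each block independently with the same key, so equal ciphertext blocks imply equal plaintext blocks.
C3 = C4 = 0x4F, so P3 = P4.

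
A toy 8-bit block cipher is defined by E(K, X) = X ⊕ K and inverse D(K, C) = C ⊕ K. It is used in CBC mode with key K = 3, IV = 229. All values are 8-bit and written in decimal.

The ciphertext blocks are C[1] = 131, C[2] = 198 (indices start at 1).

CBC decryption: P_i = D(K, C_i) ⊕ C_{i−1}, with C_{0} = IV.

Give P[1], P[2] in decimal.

P[1] = 101, P[2] = 70

P[1]: D(K, 131) = 128; 128 ⊕ 229 = 101.
P[2]: D(K, 198) = 197; 197 ⊕ 131 = 70.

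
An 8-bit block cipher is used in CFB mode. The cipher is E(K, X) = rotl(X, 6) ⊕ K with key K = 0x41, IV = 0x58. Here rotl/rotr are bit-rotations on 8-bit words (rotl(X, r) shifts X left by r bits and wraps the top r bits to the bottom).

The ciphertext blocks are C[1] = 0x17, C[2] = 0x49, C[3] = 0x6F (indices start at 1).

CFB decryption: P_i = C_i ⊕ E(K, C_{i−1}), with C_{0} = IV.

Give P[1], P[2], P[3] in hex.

P[1] = 0x40, P[2] = 0xCD, P[3] = 0x7C

P[1]: E(K, 0x58) = 0x57; 0x17 ⊕ 0x57 = 0x40.
P[2]: E(K, 0x17) = 0x84; 0x49 ⊕ 0x84 = 0xCD.
P[3]: E(K, 0x49) = 0x13; 0x6F ⊕ 0x13 = 0x7C.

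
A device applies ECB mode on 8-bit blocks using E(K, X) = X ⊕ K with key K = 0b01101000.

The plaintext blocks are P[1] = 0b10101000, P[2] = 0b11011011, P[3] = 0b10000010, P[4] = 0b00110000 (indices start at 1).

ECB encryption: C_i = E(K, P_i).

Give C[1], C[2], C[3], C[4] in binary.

C[1]: E(K, 0b10101000) = 0b11000000.
C[2]: E(K, 0b11011011) = 0b10110011.
C[3]: E(K, 0b10000010) = 0b11101010.
C[4]: E(K, 0b00110000) = 0b01011000.

C[1] = 0b11000000, C[2] = 0b10110011, C[3] = 0b11101010, C[4] = 0b01011000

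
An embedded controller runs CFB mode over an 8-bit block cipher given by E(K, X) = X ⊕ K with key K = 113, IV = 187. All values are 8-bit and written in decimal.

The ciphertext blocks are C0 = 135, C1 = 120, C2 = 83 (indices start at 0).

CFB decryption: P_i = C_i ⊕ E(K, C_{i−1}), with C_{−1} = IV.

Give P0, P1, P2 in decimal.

P0: E(K, 187) = 202; 135 ⊕ 202 = 77.
P1: E(K, 135) = 246; 120 ⊕ 246 = 142.
P2: E(K, 120) = 9; 83 ⊕ 9 = 90.

P0 = 77, P1 = 142, P2 = 90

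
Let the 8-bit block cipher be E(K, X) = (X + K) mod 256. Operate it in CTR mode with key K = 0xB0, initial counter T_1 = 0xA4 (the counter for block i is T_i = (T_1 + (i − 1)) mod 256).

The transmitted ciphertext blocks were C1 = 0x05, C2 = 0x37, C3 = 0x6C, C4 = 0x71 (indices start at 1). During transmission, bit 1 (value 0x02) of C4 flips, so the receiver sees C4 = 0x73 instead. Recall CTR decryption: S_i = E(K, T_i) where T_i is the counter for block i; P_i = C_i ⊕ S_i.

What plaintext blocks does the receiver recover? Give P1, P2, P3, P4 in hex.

P1 = 0x51, P2 = 0x62, P3 = 0x3A, P4 = 0x24

Only C4 changed, to 0x73. In CTR, a change in C_i flips the same bit in P_i only; the keystream is unaffected. Decrypting the received ciphertext:
P1: T = 0xA4, S = E(K, T) = 0x54; 0x05 ⊕ 0x54 = 0x51.
P2: T = 0xA5, S = E(K, T) = 0x55; 0x37 ⊕ 0x55 = 0x62.
P3: T = 0xA6, S = E(K, T) = 0x56; 0x6C ⊕ 0x56 = 0x3A.
P4: T = 0xA7, S = E(K, T) = 0x57; 0x73 ⊕ 0x57 = 0x24.
Blocks that differ from the original plaintext: P4.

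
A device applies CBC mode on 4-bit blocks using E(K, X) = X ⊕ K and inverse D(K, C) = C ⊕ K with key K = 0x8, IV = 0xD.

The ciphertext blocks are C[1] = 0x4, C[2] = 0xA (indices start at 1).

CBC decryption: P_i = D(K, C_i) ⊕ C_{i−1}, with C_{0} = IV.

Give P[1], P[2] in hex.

P[1]: D(K, 0x4) = 0xC; 0xC ⊕ 0xD = 0x1.
P[2]: D(K, 0xA) = 0x2; 0x2 ⊕ 0x4 = 0x6.

P[1] = 0x1, P[2] = 0x6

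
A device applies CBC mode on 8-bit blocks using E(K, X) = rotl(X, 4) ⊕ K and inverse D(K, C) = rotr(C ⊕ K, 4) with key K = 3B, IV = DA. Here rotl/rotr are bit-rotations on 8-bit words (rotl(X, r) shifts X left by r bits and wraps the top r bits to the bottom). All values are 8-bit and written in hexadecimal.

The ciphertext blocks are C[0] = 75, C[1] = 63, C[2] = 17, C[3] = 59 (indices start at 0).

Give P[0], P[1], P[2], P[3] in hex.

P[0] = 3E, P[1] = F0, P[2] = A1, P[3] = 31

CBC decryption: P_i = D(K, C_i) ⊕ C_{i−1}, with C_{−1} = IV.
P[0]: D(K, 75) = E4; E4 ⊕ DA = 3E.
P[1]: D(K, 63) = 85; 85 ⊕ 75 = F0.
P[2]: D(K, 17) = C2; C2 ⊕ 63 = A1.
P[3]: D(K, 59) = 26; 26 ⊕ 17 = 31.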